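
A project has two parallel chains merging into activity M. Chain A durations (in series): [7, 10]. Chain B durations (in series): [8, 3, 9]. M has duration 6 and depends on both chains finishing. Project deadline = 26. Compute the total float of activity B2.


Forward pass: ES(B2) = sum of predecessors on chain B = 8
EF = ES + duration = 8 + 3 = 11
Backward pass: LF(M) = deadline = 26; LS(M) = 26 - 6 = 20
LF(B2) = LS(M) - sum(successors on chain B) = 20 - 9 = 11
LS = LF - duration = 11 - 3 = 8
Total float = LS - ES = 8 - 8 = 0

0


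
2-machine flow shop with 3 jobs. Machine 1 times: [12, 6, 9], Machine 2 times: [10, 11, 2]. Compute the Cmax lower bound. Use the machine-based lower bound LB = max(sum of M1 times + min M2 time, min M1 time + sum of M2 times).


LB1 = sum(M1 times) + min(M2 times) = 27 + 2 = 29
LB2 = min(M1 times) + sum(M2 times) = 6 + 23 = 29
Lower bound = max(LB1, LB2) = max(29, 29) = 29

29


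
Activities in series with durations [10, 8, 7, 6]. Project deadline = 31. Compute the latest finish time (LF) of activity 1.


LF(activity 1) = deadline - sum of successor durations
Successors: activities 2 through 4 with durations [8, 7, 6]
Sum of successor durations = 21
LF = 31 - 21 = 10

10


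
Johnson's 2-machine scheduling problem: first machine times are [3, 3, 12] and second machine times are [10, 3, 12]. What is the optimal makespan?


Apply Johnson's rule:
  Group 1 (a <= b): [(1, 3, 10), (2, 3, 3), (3, 12, 12)]
  Group 2 (a > b): []
Optimal job order: [1, 2, 3]
Schedule:
  Job 1: M1 done at 3, M2 done at 13
  Job 2: M1 done at 6, M2 done at 16
  Job 3: M1 done at 18, M2 done at 30
Makespan = 30

30


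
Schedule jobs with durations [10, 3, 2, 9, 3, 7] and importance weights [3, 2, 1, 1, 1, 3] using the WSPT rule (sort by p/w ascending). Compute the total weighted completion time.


Compute p/w ratios and sort ascending (WSPT): [(3, 2), (2, 1), (7, 3), (3, 1), (10, 3), (9, 1)]
Compute weighted completion times:
  Job (p=3,w=2): C=3, w*C=2*3=6
  Job (p=2,w=1): C=5, w*C=1*5=5
  Job (p=7,w=3): C=12, w*C=3*12=36
  Job (p=3,w=1): C=15, w*C=1*15=15
  Job (p=10,w=3): C=25, w*C=3*25=75
  Job (p=9,w=1): C=34, w*C=1*34=34
Total weighted completion time = 171

171


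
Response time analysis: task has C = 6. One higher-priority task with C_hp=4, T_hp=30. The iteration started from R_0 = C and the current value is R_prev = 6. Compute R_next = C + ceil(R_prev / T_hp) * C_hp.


R_next = C + ceil(R_prev / T_hp) * C_hp
ceil(6 / 30) = ceil(0.2) = 1
Interference = 1 * 4 = 4
R_next = 6 + 4 = 10

10


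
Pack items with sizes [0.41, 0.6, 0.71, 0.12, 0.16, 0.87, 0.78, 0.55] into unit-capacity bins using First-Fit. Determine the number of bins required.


Place items sequentially using First-Fit:
  Item 0.41 -> new Bin 1
  Item 0.6 -> new Bin 2
  Item 0.71 -> new Bin 3
  Item 0.12 -> Bin 1 (now 0.53)
  Item 0.16 -> Bin 1 (now 0.69)
  Item 0.87 -> new Bin 4
  Item 0.78 -> new Bin 5
  Item 0.55 -> new Bin 6
Total bins used = 6

6


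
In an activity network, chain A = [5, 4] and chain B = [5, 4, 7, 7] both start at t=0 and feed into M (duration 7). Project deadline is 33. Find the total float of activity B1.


Forward pass: ES(B1) = sum of predecessors on chain B = 0
EF = ES + duration = 0 + 5 = 5
Backward pass: LF(M) = deadline = 33; LS(M) = 33 - 7 = 26
LF(B1) = LS(M) - sum(successors on chain B) = 26 - 18 = 8
LS = LF - duration = 8 - 5 = 3
Total float = LS - ES = 3 - 0 = 3

3


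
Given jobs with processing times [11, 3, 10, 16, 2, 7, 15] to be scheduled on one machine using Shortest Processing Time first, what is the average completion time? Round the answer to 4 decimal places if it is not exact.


Sort jobs by processing time (SPT order): [2, 3, 7, 10, 11, 15, 16]
Compute completion times sequentially:
  Job 1: processing = 2, completes at 2
  Job 2: processing = 3, completes at 5
  Job 3: processing = 7, completes at 12
  Job 4: processing = 10, completes at 22
  Job 5: processing = 11, completes at 33
  Job 6: processing = 15, completes at 48
  Job 7: processing = 16, completes at 64
Sum of completion times = 186
Average completion time = 186/7 = 26.5714

26.5714


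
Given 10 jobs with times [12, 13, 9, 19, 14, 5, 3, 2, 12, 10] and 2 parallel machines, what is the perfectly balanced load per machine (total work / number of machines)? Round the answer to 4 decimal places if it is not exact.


Total processing time = 12 + 13 + 9 + 19 + 14 + 5 + 3 + 2 + 12 + 10 = 99
Number of machines = 2
Ideal balanced load = 99 / 2 = 49.5

49.5


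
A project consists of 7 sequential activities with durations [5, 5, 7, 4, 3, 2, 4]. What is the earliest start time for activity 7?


Activity 7 starts after activities 1 through 6 complete.
Predecessor durations: [5, 5, 7, 4, 3, 2]
ES = 5 + 5 + 7 + 4 + 3 + 2 = 26

26


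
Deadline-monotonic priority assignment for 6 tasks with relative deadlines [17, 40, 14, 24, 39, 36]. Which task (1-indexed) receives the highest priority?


Sort tasks by relative deadline (ascending):
  Task 3: deadline = 14
  Task 1: deadline = 17
  Task 4: deadline = 24
  Task 6: deadline = 36
  Task 5: deadline = 39
  Task 2: deadline = 40
Priority order (highest first): [3, 1, 4, 6, 5, 2]
Highest priority task = 3

3


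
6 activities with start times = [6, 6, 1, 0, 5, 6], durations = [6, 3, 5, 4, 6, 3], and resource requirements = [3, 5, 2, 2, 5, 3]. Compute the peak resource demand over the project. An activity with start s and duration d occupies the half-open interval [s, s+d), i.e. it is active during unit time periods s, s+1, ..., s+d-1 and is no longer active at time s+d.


Each activity i is active on [start_i, start_i + duration_i).
Compute total resource usage per time slot:
  t=0: active resources = [2], total = 2
  t=1: active resources = [2, 2], total = 4
  t=2: active resources = [2, 2], total = 4
  t=3: active resources = [2, 2], total = 4
  t=4: active resources = [2], total = 2
  t=5: active resources = [2, 5], total = 7
  t=6: active resources = [3, 5, 5, 3], total = 16
  t=7: active resources = [3, 5, 5, 3], total = 16
  t=8: active resources = [3, 5, 5, 3], total = 16
  t=9: active resources = [3, 5], total = 8
  t=10: active resources = [3, 5], total = 8
  t=11: active resources = [3], total = 3
Peak resource demand = 16

16


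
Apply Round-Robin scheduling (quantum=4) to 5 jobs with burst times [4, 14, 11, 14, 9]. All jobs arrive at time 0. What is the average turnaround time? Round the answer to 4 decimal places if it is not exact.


Time quantum = 4
Execution trace:
  J1 runs 4 units, time = 4
  J2 runs 4 units, time = 8
  J3 runs 4 units, time = 12
  J4 runs 4 units, time = 16
  J5 runs 4 units, time = 20
  J2 runs 4 units, time = 24
  J3 runs 4 units, time = 28
  J4 runs 4 units, time = 32
  J5 runs 4 units, time = 36
  J2 runs 4 units, time = 40
  J3 runs 3 units, time = 43
  J4 runs 4 units, time = 47
  J5 runs 1 units, time = 48
  J2 runs 2 units, time = 50
  J4 runs 2 units, time = 52
Finish times: [4, 50, 43, 52, 48]
Average turnaround = 197/5 = 39.4

39.4


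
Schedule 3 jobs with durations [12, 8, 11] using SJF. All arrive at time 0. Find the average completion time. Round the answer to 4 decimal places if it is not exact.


SJF order (ascending): [8, 11, 12]
Completion times:
  Job 1: burst=8, C=8
  Job 2: burst=11, C=19
  Job 3: burst=12, C=31
Average completion = 58/3 = 19.3333

19.3333


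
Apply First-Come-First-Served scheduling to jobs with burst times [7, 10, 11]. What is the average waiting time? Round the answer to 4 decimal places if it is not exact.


FCFS order (as given): [7, 10, 11]
Waiting times:
  Job 1: wait = 0
  Job 2: wait = 7
  Job 3: wait = 17
Sum of waiting times = 24
Average waiting time = 24/3 = 8.0

8.0


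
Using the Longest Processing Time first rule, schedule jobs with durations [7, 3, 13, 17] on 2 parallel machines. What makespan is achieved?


Sort jobs in decreasing order (LPT): [17, 13, 7, 3]
Assign each job to the least loaded machine:
  Machine 1: jobs [17, 3], load = 20
  Machine 2: jobs [13, 7], load = 20
Makespan = max load = 20

20


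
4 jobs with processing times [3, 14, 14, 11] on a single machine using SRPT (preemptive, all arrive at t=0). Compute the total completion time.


Since all jobs arrive at t=0, SRPT equals SPT ordering.
SPT order: [3, 11, 14, 14]
Completion times:
  Job 1: p=3, C=3
  Job 2: p=11, C=14
  Job 3: p=14, C=28
  Job 4: p=14, C=42
Total completion time = 3 + 14 + 28 + 42 = 87

87


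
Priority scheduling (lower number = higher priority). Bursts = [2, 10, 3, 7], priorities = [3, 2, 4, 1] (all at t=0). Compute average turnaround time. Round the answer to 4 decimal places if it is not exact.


Sort by priority (ascending = highest first):
Order: [(1, 7), (2, 10), (3, 2), (4, 3)]
Completion times:
  Priority 1, burst=7, C=7
  Priority 2, burst=10, C=17
  Priority 3, burst=2, C=19
  Priority 4, burst=3, C=22
Average turnaround = 65/4 = 16.25

16.25


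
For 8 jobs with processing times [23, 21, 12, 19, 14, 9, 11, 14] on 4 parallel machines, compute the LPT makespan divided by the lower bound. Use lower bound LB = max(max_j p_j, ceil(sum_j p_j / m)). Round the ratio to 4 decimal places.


LPT order: [23, 21, 19, 14, 14, 12, 11, 9]
Machine loads after assignment: [32, 32, 31, 28]
LPT makespan = 32
Lower bound = max(max_job, ceil(total/4)) = max(23, 31) = 31
Ratio = 32 / 31 = 1.0323

1.0323


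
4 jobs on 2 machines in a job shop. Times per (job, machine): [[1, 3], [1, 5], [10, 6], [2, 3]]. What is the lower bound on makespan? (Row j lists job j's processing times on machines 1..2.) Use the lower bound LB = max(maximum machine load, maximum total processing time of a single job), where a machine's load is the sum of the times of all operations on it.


Machine loads:
  Machine 1: 1 + 1 + 10 + 2 = 14
  Machine 2: 3 + 5 + 6 + 3 = 17
Max machine load = 17
Job totals:
  Job 1: 4
  Job 2: 6
  Job 3: 16
  Job 4: 5
Max job total = 16
Lower bound = max(17, 16) = 17

17


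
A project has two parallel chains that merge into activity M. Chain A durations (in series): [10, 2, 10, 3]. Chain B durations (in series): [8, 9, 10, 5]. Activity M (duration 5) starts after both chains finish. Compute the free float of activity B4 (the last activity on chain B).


ES(B4) = sum of predecessors on chain B = 27
EF(B4) = ES + duration = 27 + 5 = 32
Successor of B4 is M. ES(M) = max(sum(A), sum(B)) = max(25, 32) = 32
Free float = ES(successor) - EF(current) = 32 - 32 = 0

0


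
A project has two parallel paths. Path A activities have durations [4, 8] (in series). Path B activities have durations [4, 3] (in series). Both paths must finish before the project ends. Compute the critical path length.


Path A total = 4 + 8 = 12
Path B total = 4 + 3 = 7
Critical path = longest path = max(12, 7) = 12

12


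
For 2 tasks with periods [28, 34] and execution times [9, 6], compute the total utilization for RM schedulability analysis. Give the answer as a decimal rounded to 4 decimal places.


Compute individual utilizations (exact fractions):
  Task 1: C/T = 9/28 (approx. 0.3214)
  Task 2: C/T = 6/34 = 3/17 (approx. 0.1765)
Total utilization U = 9/28 + 3/17 = 237/476
Rounded to 4 decimal places: U = 0.4979
RM (Liu & Layland) bound for 2 tasks = 0.828427; compare with U = 237/476 (approx. 0.497899)
U <= bound, so schedulable by RM sufficient condition.

0.4979


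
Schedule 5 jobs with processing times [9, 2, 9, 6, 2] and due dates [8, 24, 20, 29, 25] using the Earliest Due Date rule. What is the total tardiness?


Sort by due date (EDD order): [(9, 8), (9, 20), (2, 24), (2, 25), (6, 29)]
Compute completion times and tardiness:
  Job 1: p=9, d=8, C=9, tardiness=max(0,9-8)=1
  Job 2: p=9, d=20, C=18, tardiness=max(0,18-20)=0
  Job 3: p=2, d=24, C=20, tardiness=max(0,20-24)=0
  Job 4: p=2, d=25, C=22, tardiness=max(0,22-25)=0
  Job 5: p=6, d=29, C=28, tardiness=max(0,28-29)=0
Total tardiness = 1

1


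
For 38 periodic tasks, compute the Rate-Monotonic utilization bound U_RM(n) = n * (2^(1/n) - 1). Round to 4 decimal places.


Compute 2^(1/38) = 1.0184080933
Subtract 1: 1.0184080933 - 1 = 0.0184080933
Multiply by n: 38 * 0.0184080933 = 0.6995075454
Round to 4 dp: 0.6995

0.6995


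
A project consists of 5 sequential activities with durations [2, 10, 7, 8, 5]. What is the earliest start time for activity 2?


Activity 2 starts after activities 1 through 1 complete.
Predecessor durations: [2]
ES = 2 = 2

2


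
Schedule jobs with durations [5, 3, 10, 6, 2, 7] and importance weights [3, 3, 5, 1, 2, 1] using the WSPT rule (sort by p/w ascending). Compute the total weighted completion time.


Compute p/w ratios and sort ascending (WSPT): [(3, 3), (2, 2), (5, 3), (10, 5), (6, 1), (7, 1)]
Compute weighted completion times:
  Job (p=3,w=3): C=3, w*C=3*3=9
  Job (p=2,w=2): C=5, w*C=2*5=10
  Job (p=5,w=3): C=10, w*C=3*10=30
  Job (p=10,w=5): C=20, w*C=5*20=100
  Job (p=6,w=1): C=26, w*C=1*26=26
  Job (p=7,w=1): C=33, w*C=1*33=33
Total weighted completion time = 208

208


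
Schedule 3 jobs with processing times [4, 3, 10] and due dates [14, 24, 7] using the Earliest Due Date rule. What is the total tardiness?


Sort by due date (EDD order): [(10, 7), (4, 14), (3, 24)]
Compute completion times and tardiness:
  Job 1: p=10, d=7, C=10, tardiness=max(0,10-7)=3
  Job 2: p=4, d=14, C=14, tardiness=max(0,14-14)=0
  Job 3: p=3, d=24, C=17, tardiness=max(0,17-24)=0
Total tardiness = 3

3


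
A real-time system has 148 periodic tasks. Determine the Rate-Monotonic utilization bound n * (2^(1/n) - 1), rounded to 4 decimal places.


Compute 2^(1/148) = 1.0046944113
Subtract 1: 1.0046944113 - 1 = 0.0046944113
Multiply by n: 148 * 0.0046944113 = 0.6947728724
Round to 4 dp: 0.6948

0.6948


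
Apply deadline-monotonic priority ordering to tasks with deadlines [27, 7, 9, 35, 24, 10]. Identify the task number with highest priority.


Sort tasks by relative deadline (ascending):
  Task 2: deadline = 7
  Task 3: deadline = 9
  Task 6: deadline = 10
  Task 5: deadline = 24
  Task 1: deadline = 27
  Task 4: deadline = 35
Priority order (highest first): [2, 3, 6, 5, 1, 4]
Highest priority task = 2

2


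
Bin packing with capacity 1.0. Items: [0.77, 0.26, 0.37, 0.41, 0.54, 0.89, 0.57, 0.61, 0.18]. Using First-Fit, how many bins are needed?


Place items sequentially using First-Fit:
  Item 0.77 -> new Bin 1
  Item 0.26 -> new Bin 2
  Item 0.37 -> Bin 2 (now 0.63)
  Item 0.41 -> new Bin 3
  Item 0.54 -> Bin 3 (now 0.95)
  Item 0.89 -> new Bin 4
  Item 0.57 -> new Bin 5
  Item 0.61 -> new Bin 6
  Item 0.18 -> Bin 1 (now 0.95)
Total bins used = 6

6


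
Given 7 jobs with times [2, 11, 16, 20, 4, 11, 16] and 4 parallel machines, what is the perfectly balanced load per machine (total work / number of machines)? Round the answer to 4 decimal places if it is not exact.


Total processing time = 2 + 11 + 16 + 20 + 4 + 11 + 16 = 80
Number of machines = 4
Ideal balanced load = 80 / 4 = 20.0

20.0


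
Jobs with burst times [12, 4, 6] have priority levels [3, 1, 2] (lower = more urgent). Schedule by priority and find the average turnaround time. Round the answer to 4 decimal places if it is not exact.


Sort by priority (ascending = highest first):
Order: [(1, 4), (2, 6), (3, 12)]
Completion times:
  Priority 1, burst=4, C=4
  Priority 2, burst=6, C=10
  Priority 3, burst=12, C=22
Average turnaround = 36/3 = 12.0

12.0


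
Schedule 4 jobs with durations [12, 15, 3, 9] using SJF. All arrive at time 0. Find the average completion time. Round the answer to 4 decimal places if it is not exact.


SJF order (ascending): [3, 9, 12, 15]
Completion times:
  Job 1: burst=3, C=3
  Job 2: burst=9, C=12
  Job 3: burst=12, C=24
  Job 4: burst=15, C=39
Average completion = 78/4 = 19.5

19.5


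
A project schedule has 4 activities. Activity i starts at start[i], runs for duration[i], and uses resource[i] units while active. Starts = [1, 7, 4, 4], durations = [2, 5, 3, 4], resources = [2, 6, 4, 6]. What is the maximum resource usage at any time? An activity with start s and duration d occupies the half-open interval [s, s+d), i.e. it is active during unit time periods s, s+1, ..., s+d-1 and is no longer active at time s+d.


Each activity i is active on [start_i, start_i + duration_i).
Compute total resource usage per time slot:
  t=0: active resources = [], total = 0
  t=1: active resources = [2], total = 2
  t=2: active resources = [2], total = 2
  t=3: active resources = [], total = 0
  t=4: active resources = [4, 6], total = 10
  t=5: active resources = [4, 6], total = 10
  t=6: active resources = [4, 6], total = 10
  t=7: active resources = [6, 6], total = 12
  t=8: active resources = [6], total = 6
  t=9: active resources = [6], total = 6
  t=10: active resources = [6], total = 6
  t=11: active resources = [6], total = 6
Peak resource demand = 12

12


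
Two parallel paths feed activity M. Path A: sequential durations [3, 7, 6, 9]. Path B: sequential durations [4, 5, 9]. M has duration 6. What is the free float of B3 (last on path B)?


ES(B3) = sum of predecessors on chain B = 9
EF(B3) = ES + duration = 9 + 9 = 18
Successor of B3 is M. ES(M) = max(sum(A), sum(B)) = max(25, 18) = 25
Free float = ES(successor) - EF(current) = 25 - 18 = 7

7


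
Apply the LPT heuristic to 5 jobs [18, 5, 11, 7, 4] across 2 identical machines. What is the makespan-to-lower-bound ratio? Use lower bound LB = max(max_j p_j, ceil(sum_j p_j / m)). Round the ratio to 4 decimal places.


LPT order: [18, 11, 7, 5, 4]
Machine loads after assignment: [23, 22]
LPT makespan = 23
Lower bound = max(max_job, ceil(total/2)) = max(18, 23) = 23
Ratio = 23 / 23 = 1.0

1.0


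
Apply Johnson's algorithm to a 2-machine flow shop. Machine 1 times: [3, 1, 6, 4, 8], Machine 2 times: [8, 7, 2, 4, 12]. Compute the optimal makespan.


Apply Johnson's rule:
  Group 1 (a <= b): [(2, 1, 7), (1, 3, 8), (4, 4, 4), (5, 8, 12)]
  Group 2 (a > b): [(3, 6, 2)]
Optimal job order: [2, 1, 4, 5, 3]
Schedule:
  Job 2: M1 done at 1, M2 done at 8
  Job 1: M1 done at 4, M2 done at 16
  Job 4: M1 done at 8, M2 done at 20
  Job 5: M1 done at 16, M2 done at 32
  Job 3: M1 done at 22, M2 done at 34
Makespan = 34

34


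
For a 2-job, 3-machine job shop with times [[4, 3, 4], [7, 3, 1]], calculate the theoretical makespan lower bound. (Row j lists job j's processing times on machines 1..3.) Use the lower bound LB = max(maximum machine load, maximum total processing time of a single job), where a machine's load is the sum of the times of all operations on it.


Machine loads:
  Machine 1: 4 + 7 = 11
  Machine 2: 3 + 3 = 6
  Machine 3: 4 + 1 = 5
Max machine load = 11
Job totals:
  Job 1: 11
  Job 2: 11
Max job total = 11
Lower bound = max(11, 11) = 11

11


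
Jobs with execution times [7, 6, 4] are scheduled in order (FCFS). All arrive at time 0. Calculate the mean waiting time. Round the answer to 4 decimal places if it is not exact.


FCFS order (as given): [7, 6, 4]
Waiting times:
  Job 1: wait = 0
  Job 2: wait = 7
  Job 3: wait = 13
Sum of waiting times = 20
Average waiting time = 20/3 = 6.6667

6.6667


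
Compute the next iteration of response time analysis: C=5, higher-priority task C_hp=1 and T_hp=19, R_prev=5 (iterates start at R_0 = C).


R_next = C + ceil(R_prev / T_hp) * C_hp
ceil(5 / 19) = ceil(0.2632) = 1
Interference = 1 * 1 = 1
R_next = 5 + 1 = 6

6


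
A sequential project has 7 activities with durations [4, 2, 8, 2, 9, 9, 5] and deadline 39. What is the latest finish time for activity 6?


LF(activity 6) = deadline - sum of successor durations
Successors: activities 7 through 7 with durations [5]
Sum of successor durations = 5
LF = 39 - 5 = 34

34


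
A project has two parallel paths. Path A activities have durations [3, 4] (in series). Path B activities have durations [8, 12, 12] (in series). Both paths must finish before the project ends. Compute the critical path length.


Path A total = 3 + 4 = 7
Path B total = 8 + 12 + 12 = 32
Critical path = longest path = max(7, 32) = 32

32


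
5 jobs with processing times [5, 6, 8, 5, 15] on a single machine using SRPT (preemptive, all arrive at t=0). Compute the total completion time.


Since all jobs arrive at t=0, SRPT equals SPT ordering.
SPT order: [5, 5, 6, 8, 15]
Completion times:
  Job 1: p=5, C=5
  Job 2: p=5, C=10
  Job 3: p=6, C=16
  Job 4: p=8, C=24
  Job 5: p=15, C=39
Total completion time = 5 + 10 + 16 + 24 + 39 = 94

94


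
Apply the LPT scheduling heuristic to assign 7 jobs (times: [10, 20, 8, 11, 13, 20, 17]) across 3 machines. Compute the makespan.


Sort jobs in decreasing order (LPT): [20, 20, 17, 13, 11, 10, 8]
Assign each job to the least loaded machine:
  Machine 1: jobs [20, 11], load = 31
  Machine 2: jobs [20, 10, 8], load = 38
  Machine 3: jobs [17, 13], load = 30
Makespan = max load = 38

38


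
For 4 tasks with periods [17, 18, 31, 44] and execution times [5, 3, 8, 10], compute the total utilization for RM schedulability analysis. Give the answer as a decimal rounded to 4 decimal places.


Compute individual utilizations (exact fractions):
  Task 1: C/T = 5/17 (approx. 0.2941)
  Task 2: C/T = 3/18 = 1/6 (approx. 0.1667)
  Task 3: C/T = 8/31 (approx. 0.2581)
  Task 4: C/T = 10/44 = 5/22 (approx. 0.2273)
Total utilization U = 5/17 + 1/6 + 8/31 + 5/22 = 16454/17391
Rounded to 4 decimal places: U = 0.9461
RM (Liu & Layland) bound for 4 tasks = 0.756828; compare with U = 16454/17391 (approx. 0.946122)
bound < U <= 1, so the RM sufficient condition is not met (inconclusive; an exact test such as response-time analysis is needed).

0.9461


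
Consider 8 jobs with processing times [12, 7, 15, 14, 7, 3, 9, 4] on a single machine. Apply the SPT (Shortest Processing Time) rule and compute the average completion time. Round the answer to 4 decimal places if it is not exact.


Sort jobs by processing time (SPT order): [3, 4, 7, 7, 9, 12, 14, 15]
Compute completion times sequentially:
  Job 1: processing = 3, completes at 3
  Job 2: processing = 4, completes at 7
  Job 3: processing = 7, completes at 14
  Job 4: processing = 7, completes at 21
  Job 5: processing = 9, completes at 30
  Job 6: processing = 12, completes at 42
  Job 7: processing = 14, completes at 56
  Job 8: processing = 15, completes at 71
Sum of completion times = 244
Average completion time = 244/8 = 30.5

30.5


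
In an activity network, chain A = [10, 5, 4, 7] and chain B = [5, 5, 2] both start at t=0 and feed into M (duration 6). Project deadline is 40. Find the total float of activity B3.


Forward pass: ES(B3) = sum of predecessors on chain B = 10
EF = ES + duration = 10 + 2 = 12
Backward pass: LF(M) = deadline = 40; LS(M) = 40 - 6 = 34
LF(B3) = LS(M) - sum(successors on chain B) = 34 - 0 = 34
LS = LF - duration = 34 - 2 = 32
Total float = LS - ES = 32 - 10 = 22

22


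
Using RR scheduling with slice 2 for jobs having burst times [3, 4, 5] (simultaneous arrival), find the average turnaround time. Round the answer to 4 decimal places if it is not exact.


Time quantum = 2
Execution trace:
  J1 runs 2 units, time = 2
  J2 runs 2 units, time = 4
  J3 runs 2 units, time = 6
  J1 runs 1 units, time = 7
  J2 runs 2 units, time = 9
  J3 runs 2 units, time = 11
  J3 runs 1 units, time = 12
Finish times: [7, 9, 12]
Average turnaround = 28/3 = 9.3333

9.3333


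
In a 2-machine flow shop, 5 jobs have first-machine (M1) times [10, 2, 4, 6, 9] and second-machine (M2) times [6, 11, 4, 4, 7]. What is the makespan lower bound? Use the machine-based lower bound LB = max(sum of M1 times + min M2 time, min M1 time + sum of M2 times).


LB1 = sum(M1 times) + min(M2 times) = 31 + 4 = 35
LB2 = min(M1 times) + sum(M2 times) = 2 + 32 = 34
Lower bound = max(LB1, LB2) = max(35, 34) = 35

35


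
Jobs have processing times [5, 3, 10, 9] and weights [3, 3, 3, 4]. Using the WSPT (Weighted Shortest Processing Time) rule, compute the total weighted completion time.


Compute p/w ratios and sort ascending (WSPT): [(3, 3), (5, 3), (9, 4), (10, 3)]
Compute weighted completion times:
  Job (p=3,w=3): C=3, w*C=3*3=9
  Job (p=5,w=3): C=8, w*C=3*8=24
  Job (p=9,w=4): C=17, w*C=4*17=68
  Job (p=10,w=3): C=27, w*C=3*27=81
Total weighted completion time = 182

182


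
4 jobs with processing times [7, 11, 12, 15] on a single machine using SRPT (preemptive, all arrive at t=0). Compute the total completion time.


Since all jobs arrive at t=0, SRPT equals SPT ordering.
SPT order: [7, 11, 12, 15]
Completion times:
  Job 1: p=7, C=7
  Job 2: p=11, C=18
  Job 3: p=12, C=30
  Job 4: p=15, C=45
Total completion time = 7 + 18 + 30 + 45 = 100

100


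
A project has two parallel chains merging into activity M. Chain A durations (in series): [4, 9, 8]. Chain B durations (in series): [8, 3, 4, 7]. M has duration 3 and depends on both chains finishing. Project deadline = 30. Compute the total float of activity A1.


Forward pass: ES(A1) = sum of predecessors on chain A = 0
EF = ES + duration = 0 + 4 = 4
Backward pass: LF(M) = deadline = 30; LS(M) = 30 - 3 = 27
LF(A1) = LS(M) - sum(successors on chain A) = 27 - 17 = 10
LS = LF - duration = 10 - 4 = 6
Total float = LS - ES = 6 - 0 = 6

6


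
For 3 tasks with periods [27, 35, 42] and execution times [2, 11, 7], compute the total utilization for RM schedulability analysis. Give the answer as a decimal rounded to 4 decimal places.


Compute individual utilizations (exact fractions):
  Task 1: C/T = 2/27 (approx. 0.0741)
  Task 2: C/T = 11/35 (approx. 0.3143)
  Task 3: C/T = 7/42 = 1/6 (approx. 0.1667)
Total utilization U = 2/27 + 11/35 + 1/6 = 1049/1890
Rounded to 4 decimal places: U = 0.5550
RM (Liu & Layland) bound for 3 tasks = 0.779763; compare with U = 1049/1890 (approx. 0.555026)
U <= bound, so schedulable by RM sufficient condition.

0.5550


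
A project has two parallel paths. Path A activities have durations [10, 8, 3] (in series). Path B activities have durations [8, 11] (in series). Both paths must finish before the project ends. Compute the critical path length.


Path A total = 10 + 8 + 3 = 21
Path B total = 8 + 11 = 19
Critical path = longest path = max(21, 19) = 21

21


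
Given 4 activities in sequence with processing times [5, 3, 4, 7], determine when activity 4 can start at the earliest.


Activity 4 starts after activities 1 through 3 complete.
Predecessor durations: [5, 3, 4]
ES = 5 + 3 + 4 = 12

12


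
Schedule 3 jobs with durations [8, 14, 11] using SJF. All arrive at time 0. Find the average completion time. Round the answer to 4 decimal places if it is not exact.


SJF order (ascending): [8, 11, 14]
Completion times:
  Job 1: burst=8, C=8
  Job 2: burst=11, C=19
  Job 3: burst=14, C=33
Average completion = 60/3 = 20.0

20.0


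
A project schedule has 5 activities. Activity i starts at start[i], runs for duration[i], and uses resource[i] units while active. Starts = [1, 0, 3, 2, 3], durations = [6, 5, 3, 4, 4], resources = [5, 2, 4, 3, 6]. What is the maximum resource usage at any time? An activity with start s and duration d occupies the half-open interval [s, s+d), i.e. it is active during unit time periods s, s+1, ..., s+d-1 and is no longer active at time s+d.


Each activity i is active on [start_i, start_i + duration_i).
Compute total resource usage per time slot:
  t=0: active resources = [2], total = 2
  t=1: active resources = [5, 2], total = 7
  t=2: active resources = [5, 2, 3], total = 10
  t=3: active resources = [5, 2, 4, 3, 6], total = 20
  t=4: active resources = [5, 2, 4, 3, 6], total = 20
  t=5: active resources = [5, 4, 3, 6], total = 18
  t=6: active resources = [5, 6], total = 11
Peak resource demand = 20

20


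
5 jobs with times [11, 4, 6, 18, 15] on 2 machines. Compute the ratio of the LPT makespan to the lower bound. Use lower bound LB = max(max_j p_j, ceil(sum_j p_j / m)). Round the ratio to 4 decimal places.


LPT order: [18, 15, 11, 6, 4]
Machine loads after assignment: [28, 26]
LPT makespan = 28
Lower bound = max(max_job, ceil(total/2)) = max(18, 27) = 27
Ratio = 28 / 27 = 1.037

1.037


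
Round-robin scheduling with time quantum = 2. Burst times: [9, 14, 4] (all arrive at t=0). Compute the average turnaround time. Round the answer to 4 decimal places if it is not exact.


Time quantum = 2
Execution trace:
  J1 runs 2 units, time = 2
  J2 runs 2 units, time = 4
  J3 runs 2 units, time = 6
  J1 runs 2 units, time = 8
  J2 runs 2 units, time = 10
  J3 runs 2 units, time = 12
  J1 runs 2 units, time = 14
  J2 runs 2 units, time = 16
  J1 runs 2 units, time = 18
  J2 runs 2 units, time = 20
  J1 runs 1 units, time = 21
  J2 runs 2 units, time = 23
  J2 runs 2 units, time = 25
  J2 runs 2 units, time = 27
Finish times: [21, 27, 12]
Average turnaround = 60/3 = 20.0

20.0


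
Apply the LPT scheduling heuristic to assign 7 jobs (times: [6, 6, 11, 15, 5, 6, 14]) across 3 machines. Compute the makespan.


Sort jobs in decreasing order (LPT): [15, 14, 11, 6, 6, 6, 5]
Assign each job to the least loaded machine:
  Machine 1: jobs [15, 6], load = 21
  Machine 2: jobs [14, 6], load = 20
  Machine 3: jobs [11, 6, 5], load = 22
Makespan = max load = 22

22


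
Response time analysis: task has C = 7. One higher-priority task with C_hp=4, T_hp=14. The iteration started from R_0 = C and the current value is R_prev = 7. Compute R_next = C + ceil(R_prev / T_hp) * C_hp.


R_next = C + ceil(R_prev / T_hp) * C_hp
ceil(7 / 14) = ceil(0.5) = 1
Interference = 1 * 4 = 4
R_next = 7 + 4 = 11

11


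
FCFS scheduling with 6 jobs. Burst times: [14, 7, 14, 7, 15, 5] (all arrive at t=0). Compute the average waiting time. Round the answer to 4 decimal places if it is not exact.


FCFS order (as given): [14, 7, 14, 7, 15, 5]
Waiting times:
  Job 1: wait = 0
  Job 2: wait = 14
  Job 3: wait = 21
  Job 4: wait = 35
  Job 5: wait = 42
  Job 6: wait = 57
Sum of waiting times = 169
Average waiting time = 169/6 = 28.1667

28.1667


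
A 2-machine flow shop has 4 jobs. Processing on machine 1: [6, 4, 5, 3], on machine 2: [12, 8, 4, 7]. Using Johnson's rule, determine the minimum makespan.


Apply Johnson's rule:
  Group 1 (a <= b): [(4, 3, 7), (2, 4, 8), (1, 6, 12)]
  Group 2 (a > b): [(3, 5, 4)]
Optimal job order: [4, 2, 1, 3]
Schedule:
  Job 4: M1 done at 3, M2 done at 10
  Job 2: M1 done at 7, M2 done at 18
  Job 1: M1 done at 13, M2 done at 30
  Job 3: M1 done at 18, M2 done at 34
Makespan = 34

34


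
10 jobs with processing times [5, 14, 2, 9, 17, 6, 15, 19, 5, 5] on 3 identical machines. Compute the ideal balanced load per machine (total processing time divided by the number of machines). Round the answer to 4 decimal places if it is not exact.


Total processing time = 5 + 14 + 2 + 9 + 17 + 6 + 15 + 19 + 5 + 5 = 97
Number of machines = 3
Ideal balanced load = 97 / 3 = 32.3333

32.3333


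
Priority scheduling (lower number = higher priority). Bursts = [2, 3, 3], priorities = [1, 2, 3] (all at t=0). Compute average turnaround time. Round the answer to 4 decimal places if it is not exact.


Sort by priority (ascending = highest first):
Order: [(1, 2), (2, 3), (3, 3)]
Completion times:
  Priority 1, burst=2, C=2
  Priority 2, burst=3, C=5
  Priority 3, burst=3, C=8
Average turnaround = 15/3 = 5.0

5.0


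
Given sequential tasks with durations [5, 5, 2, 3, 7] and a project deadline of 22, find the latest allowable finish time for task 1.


LF(activity 1) = deadline - sum of successor durations
Successors: activities 2 through 5 with durations [5, 2, 3, 7]
Sum of successor durations = 17
LF = 22 - 17 = 5

5


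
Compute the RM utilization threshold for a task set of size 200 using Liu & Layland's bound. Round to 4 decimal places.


Compute 2^(1/200) = 1.0034717485
Subtract 1: 1.0034717485 - 1 = 0.0034717485
Multiply by n: 200 * 0.0034717485 = 0.6943497000
Round to 4 dp: 0.6943

0.6943


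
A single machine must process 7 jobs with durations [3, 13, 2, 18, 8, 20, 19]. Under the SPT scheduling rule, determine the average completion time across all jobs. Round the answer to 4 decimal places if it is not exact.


Sort jobs by processing time (SPT order): [2, 3, 8, 13, 18, 19, 20]
Compute completion times sequentially:
  Job 1: processing = 2, completes at 2
  Job 2: processing = 3, completes at 5
  Job 3: processing = 8, completes at 13
  Job 4: processing = 13, completes at 26
  Job 5: processing = 18, completes at 44
  Job 6: processing = 19, completes at 63
  Job 7: processing = 20, completes at 83
Sum of completion times = 236
Average completion time = 236/7 = 33.7143

33.7143


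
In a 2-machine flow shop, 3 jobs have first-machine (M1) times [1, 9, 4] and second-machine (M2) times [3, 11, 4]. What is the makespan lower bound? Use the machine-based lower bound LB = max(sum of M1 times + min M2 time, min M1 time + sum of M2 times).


LB1 = sum(M1 times) + min(M2 times) = 14 + 3 = 17
LB2 = min(M1 times) + sum(M2 times) = 1 + 18 = 19
Lower bound = max(LB1, LB2) = max(17, 19) = 19

19


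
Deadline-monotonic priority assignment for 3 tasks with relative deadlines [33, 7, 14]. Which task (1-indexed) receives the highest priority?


Sort tasks by relative deadline (ascending):
  Task 2: deadline = 7
  Task 3: deadline = 14
  Task 1: deadline = 33
Priority order (highest first): [2, 3, 1]
Highest priority task = 2

2


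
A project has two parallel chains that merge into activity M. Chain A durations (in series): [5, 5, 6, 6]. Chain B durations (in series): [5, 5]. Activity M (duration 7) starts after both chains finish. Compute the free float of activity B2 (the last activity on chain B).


ES(B2) = sum of predecessors on chain B = 5
EF(B2) = ES + duration = 5 + 5 = 10
Successor of B2 is M. ES(M) = max(sum(A), sum(B)) = max(22, 10) = 22
Free float = ES(successor) - EF(current) = 22 - 10 = 12

12


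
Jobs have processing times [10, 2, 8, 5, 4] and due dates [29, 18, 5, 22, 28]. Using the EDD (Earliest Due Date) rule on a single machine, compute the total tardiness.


Sort by due date (EDD order): [(8, 5), (2, 18), (5, 22), (4, 28), (10, 29)]
Compute completion times and tardiness:
  Job 1: p=8, d=5, C=8, tardiness=max(0,8-5)=3
  Job 2: p=2, d=18, C=10, tardiness=max(0,10-18)=0
  Job 3: p=5, d=22, C=15, tardiness=max(0,15-22)=0
  Job 4: p=4, d=28, C=19, tardiness=max(0,19-28)=0
  Job 5: p=10, d=29, C=29, tardiness=max(0,29-29)=0
Total tardiness = 3

3


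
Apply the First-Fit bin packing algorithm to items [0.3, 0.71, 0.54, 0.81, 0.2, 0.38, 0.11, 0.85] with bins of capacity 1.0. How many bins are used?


Place items sequentially using First-Fit:
  Item 0.3 -> new Bin 1
  Item 0.71 -> new Bin 2
  Item 0.54 -> Bin 1 (now 0.84)
  Item 0.81 -> new Bin 3
  Item 0.2 -> Bin 2 (now 0.91)
  Item 0.38 -> new Bin 4
  Item 0.11 -> Bin 1 (now 0.95)
  Item 0.85 -> new Bin 5
Total bins used = 5

5


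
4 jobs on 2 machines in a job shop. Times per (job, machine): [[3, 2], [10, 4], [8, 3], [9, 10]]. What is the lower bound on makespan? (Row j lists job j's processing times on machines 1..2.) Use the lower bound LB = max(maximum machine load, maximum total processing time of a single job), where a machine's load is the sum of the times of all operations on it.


Machine loads:
  Machine 1: 3 + 10 + 8 + 9 = 30
  Machine 2: 2 + 4 + 3 + 10 = 19
Max machine load = 30
Job totals:
  Job 1: 5
  Job 2: 14
  Job 3: 11
  Job 4: 19
Max job total = 19
Lower bound = max(30, 19) = 30

30


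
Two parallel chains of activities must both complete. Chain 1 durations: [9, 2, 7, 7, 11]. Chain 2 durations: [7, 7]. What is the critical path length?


Path A total = 9 + 2 + 7 + 7 + 11 = 36
Path B total = 7 + 7 = 14
Critical path = longest path = max(36, 14) = 36

36


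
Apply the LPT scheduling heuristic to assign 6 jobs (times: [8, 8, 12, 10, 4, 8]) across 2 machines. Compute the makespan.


Sort jobs in decreasing order (LPT): [12, 10, 8, 8, 8, 4]
Assign each job to the least loaded machine:
  Machine 1: jobs [12, 8, 4], load = 24
  Machine 2: jobs [10, 8, 8], load = 26
Makespan = max load = 26

26


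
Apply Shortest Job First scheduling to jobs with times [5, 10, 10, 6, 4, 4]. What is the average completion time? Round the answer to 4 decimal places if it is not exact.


SJF order (ascending): [4, 4, 5, 6, 10, 10]
Completion times:
  Job 1: burst=4, C=4
  Job 2: burst=4, C=8
  Job 3: burst=5, C=13
  Job 4: burst=6, C=19
  Job 5: burst=10, C=29
  Job 6: burst=10, C=39
Average completion = 112/6 = 18.6667

18.6667


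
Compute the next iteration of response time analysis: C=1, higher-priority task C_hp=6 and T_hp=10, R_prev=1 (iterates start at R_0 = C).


R_next = C + ceil(R_prev / T_hp) * C_hp
ceil(1 / 10) = ceil(0.1) = 1
Interference = 1 * 6 = 6
R_next = 1 + 6 = 7

7


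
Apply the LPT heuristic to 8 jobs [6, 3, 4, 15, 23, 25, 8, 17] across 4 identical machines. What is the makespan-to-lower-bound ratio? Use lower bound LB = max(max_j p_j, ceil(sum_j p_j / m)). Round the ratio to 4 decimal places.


LPT order: [25, 23, 17, 15, 8, 6, 4, 3]
Machine loads after assignment: [25, 27, 26, 23]
LPT makespan = 27
Lower bound = max(max_job, ceil(total/4)) = max(25, 26) = 26
Ratio = 27 / 26 = 1.0385

1.0385


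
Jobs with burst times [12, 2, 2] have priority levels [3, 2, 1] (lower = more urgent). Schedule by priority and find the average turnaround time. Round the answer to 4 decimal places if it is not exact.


Sort by priority (ascending = highest first):
Order: [(1, 2), (2, 2), (3, 12)]
Completion times:
  Priority 1, burst=2, C=2
  Priority 2, burst=2, C=4
  Priority 3, burst=12, C=16
Average turnaround = 22/3 = 7.3333

7.3333


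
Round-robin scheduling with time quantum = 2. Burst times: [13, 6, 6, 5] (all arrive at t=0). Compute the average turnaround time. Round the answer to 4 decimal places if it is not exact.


Time quantum = 2
Execution trace:
  J1 runs 2 units, time = 2
  J2 runs 2 units, time = 4
  J3 runs 2 units, time = 6
  J4 runs 2 units, time = 8
  J1 runs 2 units, time = 10
  J2 runs 2 units, time = 12
  J3 runs 2 units, time = 14
  J4 runs 2 units, time = 16
  J1 runs 2 units, time = 18
  J2 runs 2 units, time = 20
  J3 runs 2 units, time = 22
  J4 runs 1 units, time = 23
  J1 runs 2 units, time = 25
  J1 runs 2 units, time = 27
  J1 runs 2 units, time = 29
  J1 runs 1 units, time = 30
Finish times: [30, 20, 22, 23]
Average turnaround = 95/4 = 23.75

23.75


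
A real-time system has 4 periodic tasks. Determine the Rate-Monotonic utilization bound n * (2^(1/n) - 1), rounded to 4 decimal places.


Compute 2^(1/4) = 1.1892071150
Subtract 1: 1.1892071150 - 1 = 0.1892071150
Multiply by n: 4 * 0.1892071150 = 0.7568284600
Round to 4 dp: 0.7568

0.7568


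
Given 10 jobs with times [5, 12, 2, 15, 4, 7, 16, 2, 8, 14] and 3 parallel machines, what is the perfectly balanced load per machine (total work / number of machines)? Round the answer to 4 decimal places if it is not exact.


Total processing time = 5 + 12 + 2 + 15 + 4 + 7 + 16 + 2 + 8 + 14 = 85
Number of machines = 3
Ideal balanced load = 85 / 3 = 28.3333

28.3333


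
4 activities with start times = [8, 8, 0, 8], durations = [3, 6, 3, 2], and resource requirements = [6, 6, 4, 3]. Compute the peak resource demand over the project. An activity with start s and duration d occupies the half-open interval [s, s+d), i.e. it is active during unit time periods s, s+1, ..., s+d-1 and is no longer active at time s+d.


Each activity i is active on [start_i, start_i + duration_i).
Compute total resource usage per time slot:
  t=0: active resources = [4], total = 4
  t=1: active resources = [4], total = 4
  t=2: active resources = [4], total = 4
  t=3: active resources = [], total = 0
  t=4: active resources = [], total = 0
  t=5: active resources = [], total = 0
  t=6: active resources = [], total = 0
  t=7: active resources = [], total = 0
  t=8: active resources = [6, 6, 3], total = 15
  t=9: active resources = [6, 6, 3], total = 15
  t=10: active resources = [6, 6], total = 12
  t=11: active resources = [6], total = 6
  t=12: active resources = [6], total = 6
  t=13: active resources = [6], total = 6
Peak resource demand = 15

15
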